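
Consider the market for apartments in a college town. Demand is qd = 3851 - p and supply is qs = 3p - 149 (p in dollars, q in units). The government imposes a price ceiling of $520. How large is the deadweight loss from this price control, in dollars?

Without the control the market clears where 3851 - p = 3p - 149, i.e. p* = 1000 and q* = 2851.
Because the ceiling (520) lies below the market-clearing price, it is binding.
At p = 520: qd = 3851 - 520 = 3331 and qs = 3·520 - 149 = 1411.
Quantity traded falls to 1411. At q = 1411 the demand price is 3851 - 1411 = 2440 and the supply price is (149 + 1411)/3 = 520.
Deadweight loss = ½ · (2440 - 520) · (2851 - 1411) = ½ · 1920 · 1440 = 1382400.

1382400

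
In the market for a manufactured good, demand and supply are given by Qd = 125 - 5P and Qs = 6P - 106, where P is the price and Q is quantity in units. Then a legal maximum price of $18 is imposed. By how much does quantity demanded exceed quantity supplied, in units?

33

Equilibrium: 125 - 5P = 6P - 106, so 231 = 11P and P* = 21, Q* = 20.
Since 18 < 21, the ceiling is binding.
At P = 18: Qd = 125 - 5·18 = 35 and Qs = 6·18 - 106 = 2.
Shortage = Qd - Qs = 35 - 2 = 33.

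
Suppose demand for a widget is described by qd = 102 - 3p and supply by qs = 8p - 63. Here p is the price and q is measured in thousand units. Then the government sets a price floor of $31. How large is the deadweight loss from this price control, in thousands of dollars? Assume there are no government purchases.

528

Equilibrium: 102 - 3p = 8p - 63, so 165 = 11p and p* = 15, q* = 57.
The floor of 31 is above the equilibrium price 15, so it binds.
At p = 31: qd = 102 - 3·31 = 9 and qs = 8·31 - 63 = 185.
Quantity traded falls to 9. At q = 9 the demand price is (102 - 9)/3 = 31 and the supply price is (63 + 9)/8 = 9.
Deadweight loss = ½ · (31 - 9) · (57 - 9) = ½ · 22 · 48 = 528.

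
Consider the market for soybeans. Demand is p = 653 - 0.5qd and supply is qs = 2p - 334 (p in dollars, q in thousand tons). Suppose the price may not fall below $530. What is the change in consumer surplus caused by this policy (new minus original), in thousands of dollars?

-43920

Rearranging demand gives qd = 1306 - 2p. In a free market, 1306 - 2p = 2p - 334 gives the equilibrium p* = 410, q* = 486.
Since 530 > 410, the floor is binding.
At p = 530: qd = 1306 - 2·530 = 246 and qs = 2·530 - 334 = 726.
Consumer surplus without the control is ½ · (653 - 410) · 486 = 59049.
With the floor, consumers buy 246 units at 530, so CS = ½ · (653 - 530) · 246 = 15129.
Change in consumer surplus = 15129 - 59049 = -43920.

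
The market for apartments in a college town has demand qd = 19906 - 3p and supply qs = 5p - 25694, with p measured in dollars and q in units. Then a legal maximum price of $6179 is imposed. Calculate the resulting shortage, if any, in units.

0

Setting quantity demanded equal to quantity supplied, 19906 - 3p = 5p - 25694, gives p* = 5700 and q* = 2806.
The ceiling of 6179 is above the equilibrium price 5700, so it is not binding; the market clears at p* = 5700, q* = 2806.
Since the control does not bind, there is no shortage.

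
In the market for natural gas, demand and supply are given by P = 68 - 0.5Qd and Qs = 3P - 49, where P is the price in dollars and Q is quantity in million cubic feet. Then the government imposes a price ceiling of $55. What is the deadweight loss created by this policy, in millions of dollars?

0

Rearranging demand gives Qd = 136 - 2P. Without the control the market clears where 136 - 2P = 3P - 49, i.e. P* = 37 and Q* = 62.
The ceiling of 55 is above the equilibrium price 37, so it is not binding; the market clears at P* = 37, Q* = 62.
Since the control does not bind, no trades are prevented and deadweight loss is zero.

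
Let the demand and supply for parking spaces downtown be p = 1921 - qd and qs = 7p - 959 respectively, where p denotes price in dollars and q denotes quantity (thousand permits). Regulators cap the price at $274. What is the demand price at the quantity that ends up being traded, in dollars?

962

Rearranging demand gives qd = 1921 - p. Without the control the market clears where 1921 - p = 7p - 959, i.e. p* = 360 and q* = 1561.
Since 274 < 360, the ceiling is binding.
At p = 274: qd = 1921 - 274 = 1647 and qs = 7·274 - 959 = 959.
Only 959 units reach the market. On the demand curve, the marginal buyer's willingness to pay at q = 959 is (1921 - 959) = 962.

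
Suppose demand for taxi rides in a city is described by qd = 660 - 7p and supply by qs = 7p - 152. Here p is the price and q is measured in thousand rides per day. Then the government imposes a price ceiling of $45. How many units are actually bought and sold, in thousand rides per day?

In a free market, 660 - 7p = 7p - 152 gives the equilibrium p* = 58, q* = 254.
Since 45 < 58, the ceiling is binding.
At p = 45: qd = 660 - 7·45 = 345 and qs = 7·45 - 152 = 163.
The quantity actually transacted is the short side, supply: 163.

163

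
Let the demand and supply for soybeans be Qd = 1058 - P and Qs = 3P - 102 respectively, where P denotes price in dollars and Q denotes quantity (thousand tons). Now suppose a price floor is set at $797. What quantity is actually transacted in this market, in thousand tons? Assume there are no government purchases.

Without the control the market clears where 1058 - P = 3P - 102, i.e. P* = 290 and Q* = 768.
The floor of 797 is above the equilibrium price 290, so it binds.
At P = 797: Qd = 1058 - 797 = 261 and Qs = 3·797 - 102 = 2289.
The quantity actually transacted is the short side, demand: 261.

261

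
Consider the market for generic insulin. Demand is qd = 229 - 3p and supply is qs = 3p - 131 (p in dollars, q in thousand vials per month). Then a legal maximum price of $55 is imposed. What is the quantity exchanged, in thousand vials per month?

Equilibrium: 229 - 3p = 3p - 131, so 360 = 6p and p* = 60, q* = 49.
The ceiling of 55 is below the equilibrium price 60, so it binds.
At p = 55: qd = 229 - 3·55 = 64 and qs = 3·55 - 131 = 34.
The quantity actually transacted is the short side, supply: 34.

34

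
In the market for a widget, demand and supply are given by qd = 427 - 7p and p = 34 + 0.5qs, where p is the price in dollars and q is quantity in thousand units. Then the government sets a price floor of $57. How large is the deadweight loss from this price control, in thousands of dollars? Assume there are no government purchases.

Rearranging supply gives qs = 2p - 68. Setting quantity demanded equal to quantity supplied, 427 - 7p = 2p - 68, gives p* = 55 and q* = 42.
Because the floor (57) lies above the market-clearing price, it is binding.
At p = 57: qd = 427 - 7·57 = 28 and qs = 2·57 - 68 = 46.
Quantity traded falls to 28. At q = 28 the demand price is (427 - 28)/7 = 57 and the supply price is (68 + 28)/2 = 48.
Deadweight loss = ½ · (57 - 48) · (42 - 28) = ½ · 9 · 14 = 63.

63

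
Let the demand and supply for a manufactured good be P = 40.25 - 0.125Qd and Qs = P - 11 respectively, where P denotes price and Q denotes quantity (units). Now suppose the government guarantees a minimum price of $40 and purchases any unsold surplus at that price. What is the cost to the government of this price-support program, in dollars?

1080

Rearranging demand gives Qd = 322 - 8P. Equilibrium: 322 - 8P = P - 11, so 333 = 9P and P* = 37, Q* = 26.
The floor of 40 is above the equilibrium price 37, so it binds.
At P = 40: Qd = 322 - 8·40 = 2 and Qs = 40 - 11 = 29.
Surplus = Qs - Qd = 27.
Government expenditure = surplus × support price = 27 × 40 = 1080.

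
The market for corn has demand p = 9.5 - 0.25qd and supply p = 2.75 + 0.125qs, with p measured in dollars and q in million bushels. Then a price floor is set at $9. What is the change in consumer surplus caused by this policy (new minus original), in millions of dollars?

Rearranging demand gives qd = 38 - 4p; rearranging supply gives qs = 8p - 22. In a free market, 38 - 4p = 8p - 22 gives the equilibrium p* = 5, q* = 18.
Because the floor (9) lies above the market-clearing price, it is binding.
At p = 9: qd = 38 - 4·9 = 2 and qs = 8·9 - 22 = 50.
Consumer surplus without the control is ½ · (9.5 - 5) · 18 = 40.5.
With the floor, consumers buy 2 units at 9, so CS = ½ · (9.5 - 9) · 2 = 0.5.
Change in consumer surplus = 0.5 - 40.5 = -40.

-40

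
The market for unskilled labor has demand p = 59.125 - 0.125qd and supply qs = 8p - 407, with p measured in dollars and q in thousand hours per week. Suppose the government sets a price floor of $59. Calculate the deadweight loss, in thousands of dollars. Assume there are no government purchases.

128

Rearranging demand gives qd = 473 - 8p. Equilibrium: 473 - 8p = 8p - 407, so 880 = 16p and p* = 55, q* = 33.
The floor of 59 is above the equilibrium price 55, so it binds.
At p = 59: qd = 473 - 8·59 = 1 and qs = 8·59 - 407 = 65.
Quantity traded falls to 1. At q = 1 the demand price is (473 - 1)/8 = 59 and the supply price is (407 + 1)/8 = 51.
Deadweight loss = ½ · (59 - 51) · (33 - 1) = ½ · 8 · 32 = 128.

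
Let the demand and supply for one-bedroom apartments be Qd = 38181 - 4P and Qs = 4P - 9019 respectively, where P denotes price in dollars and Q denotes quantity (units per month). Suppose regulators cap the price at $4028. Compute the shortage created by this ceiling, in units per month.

In a free market, 38181 - 4P = 4P - 9019 gives the equilibrium P* = 5900, Q* = 14581.
Since 4028 < 5900, the ceiling is binding.
At P = 4028: Qd = 38181 - 4·4028 = 22069 and Qs = 4·4028 - 9019 = 7093.
Shortage = Qd - Qs = 22069 - 7093 = 14976.

14976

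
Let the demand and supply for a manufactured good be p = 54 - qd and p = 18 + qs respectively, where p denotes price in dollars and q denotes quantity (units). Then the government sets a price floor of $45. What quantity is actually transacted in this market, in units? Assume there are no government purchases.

Rearranging demand gives qd = 54 - p; rearranging supply gives qs = p - 18. Without the control the market clears where 54 - p = p - 18, i.e. p* = 36 and q* = 18.
The floor of 45 is above the equilibrium price 36, so it binds.
At p = 45: qd = 54 - 45 = 9 and qs = 45 - 18 = 27.
The quantity actually transacted is the short side, demand: 9.

9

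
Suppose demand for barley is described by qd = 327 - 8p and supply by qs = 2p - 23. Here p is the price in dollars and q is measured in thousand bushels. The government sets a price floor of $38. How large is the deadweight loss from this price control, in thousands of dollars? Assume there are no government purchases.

Without the control the market clears where 327 - 8p = 2p - 23, i.e. p* = 35 and q* = 47.
The floor of 38 is above the equilibrium price 35, so it binds.
At p = 38: qd = 327 - 8·38 = 23 and qs = 2·38 - 23 = 53.
Quantity traded falls to 23. At q = 23 the demand price is (327 - 23)/8 = 38 and the supply price is (23 + 23)/2 = 23.
Deadweight loss = ½ · (38 - 23) · (47 - 23) = ½ · 15 · 24 = 180.

180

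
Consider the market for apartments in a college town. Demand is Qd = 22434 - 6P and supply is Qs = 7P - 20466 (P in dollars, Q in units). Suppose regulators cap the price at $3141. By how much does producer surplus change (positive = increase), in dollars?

Equilibrium: 22434 - 6P = 7P - 20466, so 42900 = 13P and P* = 3300, Q* = 2634.
Because the ceiling (3141) lies below the market-clearing price, it is binding.
At P = 3141: Qd = 22434 - 6·3141 = 3588 and Qs = 7·3141 - 20466 = 1521.
Producer surplus without the control is ½ · (3300 - 20466/7) · 2634 = 3468978/7.
With the ceiling, producers sell 1521 units at 3141, so PS = ½ · (3141 - 20466/7) · 1521 = 2313441/14.
Change in producer surplus = 2313441/14 - 3468978/7 = -330322.5.

-330322.5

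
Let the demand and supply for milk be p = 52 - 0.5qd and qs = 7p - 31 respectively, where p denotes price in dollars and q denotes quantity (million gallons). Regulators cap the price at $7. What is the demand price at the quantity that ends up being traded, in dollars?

Rearranging demand gives qd = 104 - 2p. Without the control the market clears where 104 - 2p = 7p - 31, i.e. p* = 15 and q* = 74.
Since 7 < 15, the ceiling is binding.
At p = 7: qd = 104 - 2·7 = 90 and qs = 7·7 - 31 = 18.
Only 18 units reach the market. On the demand curve, the marginal buyer's willingness to pay at q = 18 is (104 - 18)/2 = 43.

43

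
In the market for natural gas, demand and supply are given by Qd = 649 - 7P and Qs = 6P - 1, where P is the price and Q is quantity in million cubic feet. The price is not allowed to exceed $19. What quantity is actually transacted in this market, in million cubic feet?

Setting quantity demanded equal to quantity supplied, 649 - 7P = 6P - 1, gives P* = 50 and Q* = 299.
Since 19 < 50, the ceiling is binding.
At P = 19: Qd = 649 - 7·19 = 516 and Qs = 6·19 - 1 = 113.
The quantity actually transacted is the short side, supply: 113.

113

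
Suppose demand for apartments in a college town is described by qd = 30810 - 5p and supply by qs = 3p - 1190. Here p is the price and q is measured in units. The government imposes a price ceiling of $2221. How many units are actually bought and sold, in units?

Setting quantity demanded equal to quantity supplied, 30810 - 5p = 3p - 1190, gives p* = 4000 and q* = 10810.
Since 2221 < 4000, the ceiling is binding.
At p = 2221: qd = 30810 - 5·2221 = 19705 and qs = 3·2221 - 1190 = 5473.
The quantity actually transacted is the short side, supply: 5473.

5473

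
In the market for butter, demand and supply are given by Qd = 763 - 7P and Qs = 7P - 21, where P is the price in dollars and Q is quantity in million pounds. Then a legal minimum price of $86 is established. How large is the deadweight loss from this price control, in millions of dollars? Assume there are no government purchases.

Equilibrium: 763 - 7P = 7P - 21, so 784 = 14P and P* = 56, Q* = 371.
Since 86 > 56, the floor is binding.
At P = 86: Qd = 763 - 7·86 = 161 and Qs = 7·86 - 21 = 581.
Quantity traded falls to 161. At Q = 161 the demand price is (763 - 161)/7 = 86 and the supply price is (21 + 161)/7 = 26.
Deadweight loss = ½ · (86 - 26) · (371 - 161) = ½ · 60 · 210 = 6300.

6300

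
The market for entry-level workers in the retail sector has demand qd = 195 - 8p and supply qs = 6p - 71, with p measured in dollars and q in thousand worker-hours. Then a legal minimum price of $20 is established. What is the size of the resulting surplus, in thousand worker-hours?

14

Equilibrium: 195 - 8p = 6p - 71, so 266 = 14p and p* = 19, q* = 43.
Because the floor (20) lies above the market-clearing price, it is binding.
At p = 20: qd = 195 - 8·20 = 35 and qs = 6·20 - 71 = 49.
Surplus = qs - qd = 49 - 35 = 14.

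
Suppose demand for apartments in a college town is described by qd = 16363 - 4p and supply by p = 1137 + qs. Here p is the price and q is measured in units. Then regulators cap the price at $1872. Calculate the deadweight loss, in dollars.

Rearranging supply gives qs = p - 1137. Setting quantity demanded equal to quantity supplied, 16363 - 4p = p - 1137, gives p* = 3500 and q* = 2363.
The ceiling of 1872 is below the equilibrium price 3500, so it binds.
At p = 1872: qd = 16363 - 4·1872 = 8875 and qs = 1872 - 1137 = 735.
Quantity traded falls to 735. At q = 735 the demand price is (16363 - 735)/4 = 3907 and the supply price is 1137 + 735 = 1872.
Deadweight loss = ½ · (3907 - 1872) · (2363 - 735) = ½ · 2035 · 1628 = 1656490.

1656490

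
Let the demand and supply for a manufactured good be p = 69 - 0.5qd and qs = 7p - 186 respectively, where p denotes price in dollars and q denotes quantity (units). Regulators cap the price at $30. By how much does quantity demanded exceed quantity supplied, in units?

54

Rearranging demand gives qd = 138 - 2p. Without the control the market clears where 138 - 2p = 7p - 186, i.e. p* = 36 and q* = 66.
Since 30 < 36, the ceiling is binding.
At p = 30: qd = 138 - 2·30 = 78 and qs = 7·30 - 186 = 24.
Shortage = qd - qs = 78 - 24 = 54.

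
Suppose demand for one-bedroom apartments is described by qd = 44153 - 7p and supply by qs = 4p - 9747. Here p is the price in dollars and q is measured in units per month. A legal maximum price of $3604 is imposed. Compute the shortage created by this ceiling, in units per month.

Equilibrium: 44153 - 7p = 4p - 9747, so 53900 = 11p and p* = 4900, q* = 9853.
Because the ceiling (3604) lies below the market-clearing price, it is binding.
At p = 3604: qd = 44153 - 7·3604 = 18925 and qs = 4·3604 - 9747 = 4669.
Shortage = qd - qs = 18925 - 4669 = 14256.

14256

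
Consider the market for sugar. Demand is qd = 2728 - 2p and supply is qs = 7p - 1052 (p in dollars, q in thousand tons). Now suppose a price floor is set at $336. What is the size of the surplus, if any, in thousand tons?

0

Setting quantity demanded equal to quantity supplied, 2728 - 2p = 7p - 1052, gives p* = 420 and q* = 1888.
Since 336 is below p* = 420, the floor does not bind and the free-market outcome prevails.
Since the control does not bind, there is no surplus.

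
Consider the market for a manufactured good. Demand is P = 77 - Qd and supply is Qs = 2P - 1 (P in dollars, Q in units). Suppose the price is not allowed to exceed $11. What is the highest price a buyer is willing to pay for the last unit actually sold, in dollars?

Rearranging demand gives Qd = 77 - P. In a free market, 77 - P = 2P - 1 gives the equilibrium P* = 26, Q* = 51.
Since 11 < 26, the ceiling is binding.
At P = 11: Qd = 77 - 11 = 66 and Qs = 2·11 - 1 = 21.
Only 21 units reach the market. On the demand curve, the marginal buyer's willingness to pay at Q = 21 is (77 - 21) = 56.

56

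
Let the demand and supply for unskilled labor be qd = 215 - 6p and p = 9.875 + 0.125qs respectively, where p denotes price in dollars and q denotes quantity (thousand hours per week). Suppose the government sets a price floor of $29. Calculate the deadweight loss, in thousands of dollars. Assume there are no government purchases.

336

Rearranging supply gives qs = 8p - 79. Setting quantity demanded equal to quantity supplied, 215 - 6p = 8p - 79, gives p* = 21 and q* = 89.
The floor of 29 is above the equilibrium price 21, so it binds.
At p = 29: qd = 215 - 6·29 = 41 and qs = 8·29 - 79 = 153.
Quantity traded falls to 41. At q = 41 the demand price is (215 - 41)/6 = 29 and the supply price is (79 + 41)/8 = 15.
Deadweight loss = ½ · (29 - 15) · (89 - 41) = ½ · 14 · 48 = 336.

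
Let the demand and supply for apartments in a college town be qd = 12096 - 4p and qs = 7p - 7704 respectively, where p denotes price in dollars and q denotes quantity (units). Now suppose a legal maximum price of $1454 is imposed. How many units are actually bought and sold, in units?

Setting quantity demanded equal to quantity supplied, 12096 - 4p = 7p - 7704, gives p* = 1800 and q* = 4896.
Because the ceiling (1454) lies below the market-clearing price, it is binding.
At p = 1454: qd = 12096 - 4·1454 = 6280 and qs = 7·1454 - 7704 = 2474.
The quantity actually transacted is the short side, supply: 2474.

2474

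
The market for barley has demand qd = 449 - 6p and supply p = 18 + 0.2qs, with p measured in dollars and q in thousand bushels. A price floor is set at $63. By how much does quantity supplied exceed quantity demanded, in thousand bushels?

154

Rearranging supply gives qs = 5p - 90. Without the control the market clears where 449 - 6p = 5p - 90, i.e. p* = 49 and q* = 155.
Since 63 > 49, the floor is binding.
At p = 63: qd = 449 - 6·63 = 71 and qs = 5·63 - 90 = 225.
Surplus = qs - qd = 225 - 71 = 154.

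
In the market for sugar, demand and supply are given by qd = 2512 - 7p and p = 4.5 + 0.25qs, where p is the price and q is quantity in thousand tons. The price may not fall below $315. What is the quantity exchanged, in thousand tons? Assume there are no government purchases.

Rearranging supply gives qs = 4p - 18. Setting quantity demanded equal to quantity supplied, 2512 - 7p = 4p - 18, gives p* = 230 and q* = 902.
The floor of 315 is above the equilibrium price 230, so it binds.
At p = 315: qd = 2512 - 7·315 = 307 and qs = 4·315 - 18 = 1242.
The quantity actually transacted is the short side, demand: 307.

307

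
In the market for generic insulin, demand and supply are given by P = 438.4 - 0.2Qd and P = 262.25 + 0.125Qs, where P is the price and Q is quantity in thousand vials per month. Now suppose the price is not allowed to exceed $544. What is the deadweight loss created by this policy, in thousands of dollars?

Rearranging demand gives Qd = 2192 - 5P; rearranging supply gives Qs = 8P - 2098. Equilibrium: 2192 - 5P = 8P - 2098, so 4290 = 13P and P* = 330, Q* = 542.
The ceiling of 544 is above the equilibrium price 330, so it is not binding; the market clears at P* = 330, Q* = 542.
Since the control does not bind, no trades are prevented and deadweight loss is zero.

0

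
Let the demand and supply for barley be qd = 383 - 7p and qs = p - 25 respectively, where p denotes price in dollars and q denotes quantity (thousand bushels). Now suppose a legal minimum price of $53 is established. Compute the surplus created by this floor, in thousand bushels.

Without the control the market clears where 383 - 7p = p - 25, i.e. p* = 51 and q* = 26.
Since 53 > 51, the floor is binding.
At p = 53: qd = 383 - 7·53 = 12 and qs = 53 - 25 = 28.
Surplus = qs - qd = 28 - 12 = 16.

16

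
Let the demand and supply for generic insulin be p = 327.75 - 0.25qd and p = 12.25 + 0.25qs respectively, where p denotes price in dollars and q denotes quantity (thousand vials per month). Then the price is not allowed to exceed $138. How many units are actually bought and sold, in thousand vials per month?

Rearranging demand gives qd = 1311 - 4p; rearranging supply gives qs = 4p - 49. Equilibrium: 1311 - 4p = 4p - 49, so 1360 = 8p and p* = 170, q* = 631.
The ceiling of 138 is below the equilibrium price 170, so it binds.
At p = 138: qd = 1311 - 4·138 = 759 and qs = 4·138 - 49 = 503.
The quantity actually transacted is the short side, supply: 503.

503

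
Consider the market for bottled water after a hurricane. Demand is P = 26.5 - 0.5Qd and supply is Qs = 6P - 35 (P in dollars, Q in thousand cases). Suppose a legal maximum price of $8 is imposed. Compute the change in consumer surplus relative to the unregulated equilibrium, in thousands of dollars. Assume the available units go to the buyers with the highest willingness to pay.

Rearranging demand gives Qd = 53 - 2P. Setting quantity demanded equal to quantity supplied, 53 - 2P = 6P - 35, gives P* = 11 and Q* = 31.
The ceiling of 8 is below the equilibrium price 11, so it binds.
At P = 8: Qd = 53 - 2·8 = 37 and Qs = 6·8 - 35 = 13.
Consumer surplus without the control is ½ · (26.5 - 11) · 31 = 240.25.
With the ceiling, 13 units are sold at 8 (assume they go to the highest-value buyers). The demand price at Q = 13 is 20, so CS = ½ · [(26.5 - 8) + (20 - 8)] · 13 = 198.25.
Change in consumer surplus = 198.25 - 240.25 = -42.

-42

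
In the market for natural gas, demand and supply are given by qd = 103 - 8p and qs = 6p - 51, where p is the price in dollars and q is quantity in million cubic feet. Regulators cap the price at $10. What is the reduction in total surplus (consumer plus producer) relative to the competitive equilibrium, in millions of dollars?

Without the control the market clears where 103 - 8p = 6p - 51, i.e. p* = 11 and q* = 15.
Because the ceiling (10) lies below the market-clearing price, it is binding.
At p = 10: qd = 103 - 8·10 = 23 and qs = 6·10 - 51 = 9.
Quantity traded falls to 9. At q = 9 the demand price is (103 - 9)/8 = 11.75 and the supply price is (51 + 9)/6 = 10.
Deadweight loss = ½ · (11.75 - 10) · (15 - 9) = ½ · 1.75 · 6 = 5.25.

5.25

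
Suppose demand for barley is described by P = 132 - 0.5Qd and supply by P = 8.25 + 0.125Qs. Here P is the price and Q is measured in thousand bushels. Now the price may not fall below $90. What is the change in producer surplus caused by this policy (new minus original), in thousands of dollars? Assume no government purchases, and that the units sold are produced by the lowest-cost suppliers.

3975.75

Rearranging demand gives Qd = 264 - 2P; rearranging supply gives Qs = 8P - 66. In a free market, 264 - 2P = 8P - 66 gives the equilibrium P* = 33, Q* = 198.
The floor of 90 is above the equilibrium price 33, so it binds.
At P = 90: Qd = 264 - 2·90 = 84 and Qs = 8·90 - 66 = 654.
Producer surplus without the control is ½ · (33 - 8.25) · 198 = 2450.25.
With the floor, 84 units are sold at 90. The supply price at Q = 84 is 18.75, so PS = ½ · [(90 - 8.25) + (90 - 18.75)] · 84 = 6426.
Change in producer surplus = 6426 - 2450.25 = 3975.75.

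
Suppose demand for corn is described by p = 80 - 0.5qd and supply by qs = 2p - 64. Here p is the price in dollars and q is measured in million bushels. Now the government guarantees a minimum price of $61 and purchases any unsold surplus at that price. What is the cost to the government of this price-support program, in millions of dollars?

Rearranging demand gives qd = 160 - 2p. Setting quantity demanded equal to quantity supplied, 160 - 2p = 2p - 64, gives p* = 56 and q* = 48.
The floor of 61 is above the equilibrium price 56, so it binds.
At p = 61: qd = 160 - 2·61 = 38 and qs = 2·61 - 64 = 58.
Surplus = qs - qd = 20.
Government expenditure = surplus × support price = 20 × 61 = 1220.

1220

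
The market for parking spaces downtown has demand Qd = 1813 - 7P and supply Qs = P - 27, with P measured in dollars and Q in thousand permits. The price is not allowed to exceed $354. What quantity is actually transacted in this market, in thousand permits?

203

In a free market, 1813 - 7P = P - 27 gives the equilibrium P* = 230, Q* = 203.
The ceiling of 354 is above the equilibrium price 230, so it is not binding; the market clears at P* = 230, Q* = 203.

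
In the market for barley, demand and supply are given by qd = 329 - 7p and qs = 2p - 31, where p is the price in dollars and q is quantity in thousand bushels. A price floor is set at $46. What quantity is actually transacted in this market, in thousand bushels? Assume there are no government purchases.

Setting quantity demanded equal to quantity supplied, 329 - 7p = 2p - 31, gives p* = 40 and q* = 49.
Since 46 > 40, the floor is binding.
At p = 46: qd = 329 - 7·46 = 7 and qs = 2·46 - 31 = 61.
The quantity actually transacted is the short side, demand: 7.

7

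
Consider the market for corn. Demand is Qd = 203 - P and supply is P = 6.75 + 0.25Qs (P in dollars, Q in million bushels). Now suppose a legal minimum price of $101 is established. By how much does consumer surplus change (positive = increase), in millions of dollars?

Rearranging supply gives Qs = 4P - 27. Equilibrium: 203 - P = 4P - 27, so 230 = 5P and P* = 46, Q* = 157.
The floor of 101 is above the equilibrium price 46, so it binds.
At P = 101: Qd = 203 - 101 = 102 and Qs = 4·101 - 27 = 377.
Consumer surplus without the control is ½ · (203 - 46) · 157 = 12324.5.
With the floor, consumers buy 102 units at 101, so CS = ½ · (203 - 101) · 102 = 5202.
Change in consumer surplus = 5202 - 12324.5 = -7122.5.

-7122.5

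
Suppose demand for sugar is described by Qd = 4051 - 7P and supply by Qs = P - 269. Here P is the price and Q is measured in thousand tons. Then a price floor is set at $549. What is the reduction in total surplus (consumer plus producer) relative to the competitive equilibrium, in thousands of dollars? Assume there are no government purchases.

Without the control the market clears where 4051 - 7P = P - 269, i.e. P* = 540 and Q* = 271.
Because the floor (549) lies above the market-clearing price, it is binding.
At P = 549: Qd = 4051 - 7·549 = 208 and Qs = 549 - 269 = 280.
Quantity traded falls to 208. At Q = 208 the demand price is (4051 - 208)/7 = 549 and the supply price is 269 + 208 = 477.
Deadweight loss = ½ · (549 - 477) · (271 - 208) = ½ · 72 · 63 = 2268.

2268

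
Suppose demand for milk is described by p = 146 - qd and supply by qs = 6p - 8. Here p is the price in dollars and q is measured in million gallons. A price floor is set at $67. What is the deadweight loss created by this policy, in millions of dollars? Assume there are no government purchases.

1181.25

Rearranging demand gives qd = 146 - p. In a free market, 146 - p = 6p - 8 gives the equilibrium p* = 22, q* = 124.
The floor of 67 is above the equilibrium price 22, so it binds.
At p = 67: qd = 146 - 67 = 79 and qs = 6·67 - 8 = 394.
Quantity traded falls to 79. At q = 79 the demand price is 146 - 79 = 67 and the supply price is (8 + 79)/6 = 14.5.
Deadweight loss = ½ · (67 - 14.5) · (124 - 79) = ½ · 52.5 · 45 = 1181.25.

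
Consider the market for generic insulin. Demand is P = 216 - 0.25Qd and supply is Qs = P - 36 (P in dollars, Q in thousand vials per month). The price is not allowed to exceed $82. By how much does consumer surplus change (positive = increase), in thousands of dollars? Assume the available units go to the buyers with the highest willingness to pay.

Rearranging demand gives Qd = 864 - 4P. Without the control the market clears where 864 - 4P = P - 36, i.e. P* = 180 and Q* = 144.
Since 82 < 180, the ceiling is binding.
At P = 82: Qd = 864 - 4·82 = 536 and Qs = 82 - 36 = 46.
Consumer surplus without the control is ½ · (216 - 180) · 144 = 2592.
With the ceiling, 46 units are sold at 82 (assume they go to the highest-value buyers). The demand price at Q = 46 is 204.5, so CS = ½ · [(216 - 82) + (204.5 - 82)] · 46 = 5899.5.
Change in consumer surplus = 5899.5 - 2592 = 3307.5.

3307.5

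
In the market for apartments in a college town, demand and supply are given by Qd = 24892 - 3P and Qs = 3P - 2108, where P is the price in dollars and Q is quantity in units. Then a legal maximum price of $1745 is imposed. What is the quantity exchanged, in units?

In a free market, 24892 - 3P = 3P - 2108 gives the equilibrium P* = 4500, Q* = 11392.
Since 1745 < 4500, the ceiling is binding.
At P = 1745: Qd = 24892 - 3·1745 = 19657 and Qs = 3·1745 - 2108 = 3127.
The quantity actually transacted is the short side, supply: 3127.

3127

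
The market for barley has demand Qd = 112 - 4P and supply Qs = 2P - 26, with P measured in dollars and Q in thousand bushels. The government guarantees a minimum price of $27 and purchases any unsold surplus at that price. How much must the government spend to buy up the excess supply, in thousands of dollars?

648

Without the control the market clears where 112 - 4P = 2P - 26, i.e. P* = 23 and Q* = 20.
Since 27 > 23, the floor is binding.
At P = 27: Qd = 112 - 4·27 = 4 and Qs = 2·27 - 26 = 28.
Surplus = Qs - Qd = 24.
Government expenditure = surplus × support price = 24 × 27 = 648.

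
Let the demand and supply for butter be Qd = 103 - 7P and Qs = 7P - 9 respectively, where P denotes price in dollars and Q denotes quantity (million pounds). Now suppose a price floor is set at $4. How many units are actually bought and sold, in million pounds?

In a free market, 103 - 7P = 7P - 9 gives the equilibrium P* = 8, Q* = 47.
Since 4 is below P* = 8, the floor does not bind and the free-market outcome prevails.

47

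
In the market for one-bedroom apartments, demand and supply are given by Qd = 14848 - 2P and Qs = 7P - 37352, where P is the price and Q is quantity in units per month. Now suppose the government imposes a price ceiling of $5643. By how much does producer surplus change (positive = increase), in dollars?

-423664.5

Without the control the market clears where 14848 - 2P = 7P - 37352, i.e. P* = 5800 and Q* = 3248.
The ceiling of 5643 is below the equilibrium price 5800, so it binds.
At P = 5643: Qd = 14848 - 2·5643 = 3562 and Qs = 7·5643 - 37352 = 2149.
Producer surplus without the control is ½ · (5800 - 5336) · 3248 = 753536.
With the ceiling, producers sell 2149 units at 5643, so PS = ½ · (5643 - 5336) · 2149 = 329871.5.
Change in producer surplus = 329871.5 - 753536 = -423664.5.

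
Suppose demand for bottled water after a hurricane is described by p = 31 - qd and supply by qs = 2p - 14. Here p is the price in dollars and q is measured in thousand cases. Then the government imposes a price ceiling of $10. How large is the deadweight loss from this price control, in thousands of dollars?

75

Rearranging demand gives qd = 31 - p. Equilibrium: 31 - p = 2p - 14, so 45 = 3p and p* = 15, q* = 16.
Because the ceiling (10) lies below the market-clearing price, it is binding.
At p = 10: qd = 31 - 10 = 21 and qs = 2·10 - 14 = 6.
Quantity traded falls to 6. At q = 6 the demand price is 31 - 6 = 25 and the supply price is (14 + 6)/2 = 10.
Deadweight loss = ½ · (25 - 10) · (16 - 6) = ½ · 15 · 10 = 75.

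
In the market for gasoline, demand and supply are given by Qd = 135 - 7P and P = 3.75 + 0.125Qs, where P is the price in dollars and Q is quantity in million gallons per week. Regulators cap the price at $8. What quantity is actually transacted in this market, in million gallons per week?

34

Rearranging supply gives Qs = 8P - 30. Equilibrium: 135 - 7P = 8P - 30, so 165 = 15P and P* = 11, Q* = 58.
Because the ceiling (8) lies below the market-clearing price, it is binding.
At P = 8: Qd = 135 - 7·8 = 79 and Qs = 8·8 - 30 = 34.
The quantity actually transacted is the short side, supply: 34.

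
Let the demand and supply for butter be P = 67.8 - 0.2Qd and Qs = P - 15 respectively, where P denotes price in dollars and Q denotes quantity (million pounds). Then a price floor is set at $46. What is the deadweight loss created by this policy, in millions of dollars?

Rearranging demand gives Qd = 339 - 5P. Without the control the market clears where 339 - 5P = P - 15, i.e. P* = 59 and Q* = 44.
The floor of 46 is below the equilibrium price 59, so it is not binding; the market clears at P* = 59, Q* = 44.
Since the control does not bind, no trades are prevented and deadweight loss is zero.

0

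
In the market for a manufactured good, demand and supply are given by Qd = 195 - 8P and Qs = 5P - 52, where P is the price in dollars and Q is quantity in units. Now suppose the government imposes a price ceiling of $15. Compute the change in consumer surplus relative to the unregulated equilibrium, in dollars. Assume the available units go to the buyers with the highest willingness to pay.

Equilibrium: 195 - 8P = 5P - 52, so 247 = 13P and P* = 19, Q* = 43.
Since 15 < 19, the ceiling is binding.
At P = 15: Qd = 195 - 8·15 = 75 and Qs = 5·15 - 52 = 23.
Consumer surplus without the control is ½ · (24.375 - 19) · 43 = 115.5625.
With the ceiling, 23 units are sold at 15 (assume they go to the highest-value buyers). The demand price at Q = 23 is 21.5, so CS = ½ · [(24.375 - 15) + (21.5 - 15)] · 23 = 182.5625.
Change in consumer surplus = 182.5625 - 115.5625 = 67.

67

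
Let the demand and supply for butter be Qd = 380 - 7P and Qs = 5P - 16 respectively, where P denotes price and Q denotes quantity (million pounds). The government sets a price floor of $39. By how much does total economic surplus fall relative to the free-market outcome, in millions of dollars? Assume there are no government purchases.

In a free market, 380 - 7P = 5P - 16 gives the equilibrium P* = 33, Q* = 149.
The floor of 39 is above the equilibrium price 33, so it binds.
At P = 39: Qd = 380 - 7·39 = 107 and Qs = 5·39 - 16 = 179.
Quantity traded falls to 107. At Q = 107 the demand price is (380 - 107)/7 = 39 and the supply price is (16 + 107)/5 = 24.6.
Deadweight loss = ½ · (39 - 24.6) · (149 - 107) = ½ · 14.4 · 42 = 302.4.

302.4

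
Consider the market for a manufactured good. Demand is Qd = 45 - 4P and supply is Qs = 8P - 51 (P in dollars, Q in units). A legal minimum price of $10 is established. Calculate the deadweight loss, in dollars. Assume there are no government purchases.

12

Equilibrium: 45 - 4P = 8P - 51, so 96 = 12P and P* = 8, Q* = 13.
The floor of 10 is above the equilibrium price 8, so it binds.
At P = 10: Qd = 45 - 4·10 = 5 and Qs = 8·10 - 51 = 29.
Quantity traded falls to 5. At Q = 5 the demand price is (45 - 5)/4 = 10 and the supply price is (51 + 5)/8 = 7.
Deadweight loss = ½ · (10 - 7) · (13 - 5) = ½ · 3 · 8 = 12.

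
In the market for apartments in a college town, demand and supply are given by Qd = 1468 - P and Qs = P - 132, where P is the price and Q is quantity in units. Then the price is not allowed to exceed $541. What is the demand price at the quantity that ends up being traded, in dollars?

Setting quantity demanded equal to quantity supplied, 1468 - P = P - 132, gives P* = 800 and Q* = 668.
Since 541 < 800, the ceiling is binding.
At P = 541: Qd = 1468 - 541 = 927 and Qs = 541 - 132 = 409.
Only 409 units reach the market. On the demand curve, the marginal buyer's willingness to pay at Q = 409 is (1468 - 409) = 1059.

1059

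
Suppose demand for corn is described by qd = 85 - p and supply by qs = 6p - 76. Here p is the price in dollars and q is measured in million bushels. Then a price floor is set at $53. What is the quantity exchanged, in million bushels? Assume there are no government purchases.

32

Without the control the market clears where 85 - p = 6p - 76, i.e. p* = 23 and q* = 62.
The floor of 53 is above the equilibrium price 23, so it binds.
At p = 53: qd = 85 - 53 = 32 and qs = 6·53 - 76 = 242.
The quantity actually transacted is the short side, demand: 32.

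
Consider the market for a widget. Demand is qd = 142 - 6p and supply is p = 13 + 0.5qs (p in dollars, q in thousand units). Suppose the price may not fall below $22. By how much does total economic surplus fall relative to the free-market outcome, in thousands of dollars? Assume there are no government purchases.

Rearranging supply gives qs = 2p - 26. In a free market, 142 - 6p = 2p - 26 gives the equilibrium p* = 21, q* = 16.
The floor of 22 is above the equilibrium price 21, so it binds.
At p = 22: qd = 142 - 6·22 = 10 and qs = 2·22 - 26 = 18.
Quantity traded falls to 10. At q = 10 the demand price is (142 - 10)/6 = 22 and the supply price is (26 + 10)/2 = 18.
Deadweight loss = ½ · (22 - 18) · (16 - 10) = ½ · 4 · 6 = 12.

12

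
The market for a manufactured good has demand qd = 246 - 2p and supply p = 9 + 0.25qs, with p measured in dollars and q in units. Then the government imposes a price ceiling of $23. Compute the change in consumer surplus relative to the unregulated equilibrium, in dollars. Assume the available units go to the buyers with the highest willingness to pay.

-960

Rearranging supply gives qs = 4p - 36. In a free market, 246 - 2p = 4p - 36 gives the equilibrium p* = 47, q* = 152.
The ceiling of 23 is below the equilibrium price 47, so it binds.
At p = 23: qd = 246 - 2·23 = 200 and qs = 4·23 - 36 = 56.
Consumer surplus without the control is ½ · (123 - 47) · 152 = 5776.
With the ceiling, 56 units are sold at 23 (assume they go to the highest-value buyers). The demand price at q = 56 is 95, so CS = ½ · [(123 - 23) + (95 - 23)] · 56 = 4816.
Change in consumer surplus = 4816 - 5776 = -960.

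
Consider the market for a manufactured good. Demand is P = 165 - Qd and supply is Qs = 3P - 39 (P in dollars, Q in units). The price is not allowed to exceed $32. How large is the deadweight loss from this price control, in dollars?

2166

Rearranging demand gives Qd = 165 - P. In a free market, 165 - P = 3P - 39 gives the equilibrium P* = 51, Q* = 114.
The ceiling of 32 is below the equilibrium price 51, so it binds.
At P = 32: Qd = 165 - 32 = 133 and Qs = 3·32 - 39 = 57.
Quantity traded falls to 57. At Q = 57 the demand price is 165 - 57 = 108 and the supply price is (39 + 57)/3 = 32.
Deadweight loss = ½ · (108 - 32) · (114 - 57) = ½ · 76 · 57 = 2166.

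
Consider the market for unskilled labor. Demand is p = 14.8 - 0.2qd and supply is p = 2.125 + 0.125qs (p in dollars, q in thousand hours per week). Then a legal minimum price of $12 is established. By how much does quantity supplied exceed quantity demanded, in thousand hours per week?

Rearranging demand gives qd = 74 - 5p; rearranging supply gives qs = 8p - 17. In a free market, 74 - 5p = 8p - 17 gives the equilibrium p* = 7, q* = 39.
Since 12 > 7, the floor is binding.
At p = 12: qd = 74 - 5·12 = 14 and qs = 8·12 - 17 = 79.
Surplus = qs - qd = 79 - 14 = 65.

65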